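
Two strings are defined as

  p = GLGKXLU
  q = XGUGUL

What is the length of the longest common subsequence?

One common subsequence of length 3: G (p #1, q #2), then G (p #3, q #4), then L (p #6, q #6). Since dp[7][6] = 3, nothing longer is possible.

3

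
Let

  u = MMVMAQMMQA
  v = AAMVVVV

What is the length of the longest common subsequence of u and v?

Let dp[i][j] be the LCS length of the first i characters of u and the first j characters of v. dp[i][j] = dp[i-1][j-1]+1 when the i-th and j-th characters match, else max(dp[i-1][j], dp[i][j-1]).
    ·  A  A  M  V  V  V  V
 ·  0  0  0  0  0  0  0  0
 M  0  0  0  1  1  1  1  1
 M  0  0  0  1  1  1  1  1
 V  0  0  0  1  2  2  2  2
 M  0  0  0  1  2  2  2  2
 A  0  1  1  1  2  2  2  2
 Q  0  1  1  1  2  2  2  2
 M  0  1  1  2  2  2  2  2
 M  0  1  1  2  2  2  2  2
 Q  0  1  1  2  2  2  2  2
 A  0  1  2  2  2  2  2  2
dp[10][7] = 2. One LCS (by backtracking along matches): MV.

2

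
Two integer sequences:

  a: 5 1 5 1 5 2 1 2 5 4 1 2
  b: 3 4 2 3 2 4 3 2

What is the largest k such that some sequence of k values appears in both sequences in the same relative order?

Let dp[i][j] be the LCS length of the first i values of a and the first j values of b. dp[i][j] = dp[i-1][j-1]+1 when the i-th and j-th values match, else max(dp[i-1][j], dp[i][j-1]).
    ·  3  4  2  3  2  4  3  2
 ·  0  0  0  0  0  0  0  0  0
 5  0  0  0  0  0  0  0  0  0
 1  0  0  0  0  0  0  0  0  0
 5  0  0  0  0  0  0  0  0  0
 1  0  0  0  0  0  0  0  0  0
 5  0  0  0  0  0  0  0  0  0
 2  0  0  0  1  1  1  1  1  1
 1  0  0  0  1  1  1  1  1  1
 2  0  0  0  1  1  2  2  2  2
 5  0  0  0  1  1  2  2  2  2
 4  0  0  1  1  1  2  3  3  3
 1  0  0  1  1  1  2  3  3  3
 2  0  0  1  2  2  2  3  3  4
dp[12][8] = 4. One LCS (by backtracking along matches): 2, 2, 4, 2.

4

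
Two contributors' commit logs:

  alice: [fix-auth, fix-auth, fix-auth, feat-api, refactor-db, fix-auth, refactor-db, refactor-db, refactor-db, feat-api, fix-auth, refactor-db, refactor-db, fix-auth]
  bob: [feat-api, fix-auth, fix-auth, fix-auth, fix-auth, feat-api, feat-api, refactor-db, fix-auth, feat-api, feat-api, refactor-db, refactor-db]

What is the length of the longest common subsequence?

Pick fix-auth [1,3] → fix-auth [2,4] → fix-auth [3,5] → feat-api [4,7] → refactor-db [5,8] → fix-auth [6,9] → feat-api [10,11] → refactor-db [12,12] → refactor-db [13,13]; all 9 commits appear in both, in order. Since dp[14][13] = 9, nothing longer is possible.

9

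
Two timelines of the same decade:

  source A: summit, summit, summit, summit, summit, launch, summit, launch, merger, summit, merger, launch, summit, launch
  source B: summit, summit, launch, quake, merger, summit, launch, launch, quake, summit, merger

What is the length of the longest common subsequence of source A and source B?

7

Pick summit [1,1], then summit [2,2], then summit [5,6], then launch [6,7], then launch [8,8], then summit [10,10], then merger [11,11]; all 7 events appear in both, in order. Since dp[14][11] = 7, nothing longer is possible.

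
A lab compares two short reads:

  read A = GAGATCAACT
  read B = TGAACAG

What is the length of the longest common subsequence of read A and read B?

Let dp[i][j] be the LCS length of the first i bases of read A and the first j bases of read B. dp[i][j] = dp[i-1][j-1]+1 when the i-th and j-th bases match, else max(dp[i-1][j], dp[i][j-1]).
    ·  T  G  A  A  C  A  G
 ·  0  0  0  0  0  0  0  0
 G  0  0  1  1  1  1  1  1
 A  0  0  1  2  2  2  2  2
 G  0  0  1  2  2  2  2  3
 A  0  0  1  2  3  3  3  3
 T  0  1  1  2  3  3  3  3
 C  0  1  1  2  3  4  4  4
 A  0  1  1  2  3  4  5  5
 A  0  1  1  2  3  4  5  5
 C  0  1  1  2  3  4  5  5
 T  0  1  1  2  3  4  5  5
dp[10][7] = 5. One LCS (by backtracking along matches): GAACA.

5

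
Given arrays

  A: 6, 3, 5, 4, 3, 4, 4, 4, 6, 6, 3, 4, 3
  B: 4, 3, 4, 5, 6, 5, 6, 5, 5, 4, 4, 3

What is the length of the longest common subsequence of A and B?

Taking 4 [4,1], then 3 [5,2], then 4 [6,3], then 6 [9,5], then 6 [10,7], then 4 [12,11], then 3 [13,12] gives a common subsequence of length 7. The LCS DP gives dp[13][12] = 7, so this is optimal.

7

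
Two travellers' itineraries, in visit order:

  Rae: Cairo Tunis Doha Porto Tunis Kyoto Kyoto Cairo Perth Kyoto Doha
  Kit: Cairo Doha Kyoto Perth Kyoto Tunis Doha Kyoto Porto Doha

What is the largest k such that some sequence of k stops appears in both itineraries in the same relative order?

Match Cairo (Rae #1, Kit #1) → Doha (Rae #3, Kit #2) → Kyoto (Rae #6, Kit #3) → Kyoto (Rae #7, Kit #5) → Kyoto (Rae #10, Kit #8) → Doha (Rae #11, Kit #10) — 6 stops in the same relative order in both. dp[11][10] = 6 confirms this is the maximum.

6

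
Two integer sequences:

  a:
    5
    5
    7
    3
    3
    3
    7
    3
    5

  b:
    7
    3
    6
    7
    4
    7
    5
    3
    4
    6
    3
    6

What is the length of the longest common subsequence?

4

Let dp[i][j] be the LCS length of the first i values of a and the first j values of b. dp[i][j] = dp[i-1][j-1]+1 when the i-th and j-th values match, else max(dp[i-1][j], dp[i][j-1]).
    ·  7  3  6  7  4  7  5  3  4  6  3  6
 ·  0  0  0  0  0  0  0  0  0  0  0  0  0
 5  0  0  0  0  0  0  0  1  1  1  1  1  1
 5  0  0  0  0  0  0  0  1  1  1  1  1  1
 7  0  1  1  1  1  1  1  1  1  1  1  1  1
 3  0  1  2  2  2  2  2  2  2  2  2  2  2
 3  0  1  2  2  2  2  2  2  3  3  3  3  3
 3  0  1  2  2  2  2  2  2  3  3  3  4  4
 7  0  1  2  2  3  3  3  3  3  3  3  4  4
 3  0  1  2  2  3  3  3  3  4  4  4  4  4
 5  0  1  2  2  3  3  3  4  4  4  4  4  4
dp[9][12] = 4. One LCS (by backtracking along matches): 7, 3, 3, 3.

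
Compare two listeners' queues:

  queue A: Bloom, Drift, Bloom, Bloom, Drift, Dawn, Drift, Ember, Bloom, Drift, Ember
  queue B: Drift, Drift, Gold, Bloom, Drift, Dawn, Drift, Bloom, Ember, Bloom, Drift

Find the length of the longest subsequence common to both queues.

Match Drift (queue A #2, queue B #2), Bloom (queue A #4, queue B #4), Drift (queue A #5, queue B #5), Dawn (queue A #6, queue B #6), Drift (queue A #7, queue B #7), Ember (queue A #8, queue B #9), Bloom (queue A #9, queue B #10), Drift (queue A #10, queue B #11) — 8 songs in the same relative order in both. The LCS DP gives dp[11][11] = 8, so this is optimal.

8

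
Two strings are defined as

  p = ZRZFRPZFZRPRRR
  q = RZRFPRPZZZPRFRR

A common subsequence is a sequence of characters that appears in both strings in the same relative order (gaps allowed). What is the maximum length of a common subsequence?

11

Match Z [1,2]; then R [2,3]; then F [4,4]; then R [5,6]; then P [6,7]; then Z [7,9]; then Z [9,10]; then P [11,11]; then R [12,12]; then R [13,14]; then R [14,15] — 11 characters in the same relative order in both. The LCS DP gives dp[14][15] = 11, so this is optimal.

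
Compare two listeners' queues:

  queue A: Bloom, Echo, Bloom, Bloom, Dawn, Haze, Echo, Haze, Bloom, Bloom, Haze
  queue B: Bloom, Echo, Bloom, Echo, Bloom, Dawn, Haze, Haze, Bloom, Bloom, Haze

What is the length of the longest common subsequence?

10

Taking Bloom at queue A[1]=queue B[1], then Echo at queue A[2]=queue B[2], then Bloom at queue A[3]=queue B[3], then Bloom at queue A[4]=queue B[5], then Dawn at queue A[5]=queue B[6], then Haze at queue A[6]=queue B[7], then Haze at queue A[8]=queue B[8], then Bloom at queue A[9]=queue B[9], then Bloom at queue A[10]=queue B[10], then Haze at queue A[11]=queue B[11] gives a common subsequence of length 10. Since dp[11][11] = 10, nothing longer is possible.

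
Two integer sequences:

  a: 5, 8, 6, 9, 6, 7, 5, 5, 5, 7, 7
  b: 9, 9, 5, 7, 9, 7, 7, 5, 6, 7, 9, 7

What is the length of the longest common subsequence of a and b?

6

Match 5 (a #1, b #3), then 9 (a #4, b #5), then 7 (a #6, b #7), then 5 (a #7, b #8), then 7 (a #10, b #10), then 7 (a #11, b #12) — 6 values in the same relative order in both. The LCS DP gives dp[11][12] = 6, so this is optimal.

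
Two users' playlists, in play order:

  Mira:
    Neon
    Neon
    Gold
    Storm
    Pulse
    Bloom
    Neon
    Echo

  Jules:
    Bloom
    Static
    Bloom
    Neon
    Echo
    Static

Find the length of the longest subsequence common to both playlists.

3

Match Bloom (Mira #6, Jules #3), then Neon (Mira #7, Jules #4), then Echo (Mira #8, Jules #5) — 3 songs in the same relative order in both. Since dp[8][6] = 3, nothing longer is possible.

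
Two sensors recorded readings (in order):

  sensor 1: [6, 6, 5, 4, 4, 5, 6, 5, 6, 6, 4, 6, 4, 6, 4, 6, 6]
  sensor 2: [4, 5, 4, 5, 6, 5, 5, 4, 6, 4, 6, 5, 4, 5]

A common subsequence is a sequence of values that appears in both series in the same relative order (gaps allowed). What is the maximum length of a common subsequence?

Taking 5 [3,2] → 4 [5,3] → 5 [6,4] → 6 [7,5] → 5 [8,7] → 4 [11,8] → 6 [12,9] → 4 [13,10] → 6 [14,11] → 4 [15,13] gives a common subsequence of length 10. The LCS DP gives dp[17][14] = 10, so this is optimal.

10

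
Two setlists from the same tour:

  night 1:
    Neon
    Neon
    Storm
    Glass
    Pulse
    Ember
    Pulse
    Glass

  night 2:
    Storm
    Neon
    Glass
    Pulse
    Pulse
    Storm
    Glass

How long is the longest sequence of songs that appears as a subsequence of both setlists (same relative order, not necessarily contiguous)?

One common subsequence of length 5: Neon at night 1[2]=night 2[2] → Glass at night 1[4]=night 2[3] → Pulse at night 1[5]=night 2[4] → Pulse at night 1[7]=night 2[5] → Glass at night 1[8]=night 2[7]. dp[8][7] = 5 confirms this is the maximum.

5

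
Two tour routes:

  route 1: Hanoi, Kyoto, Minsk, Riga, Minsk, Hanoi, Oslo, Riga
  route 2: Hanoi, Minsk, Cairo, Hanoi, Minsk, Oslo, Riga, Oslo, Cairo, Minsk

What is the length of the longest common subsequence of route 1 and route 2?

5

Match Hanoi at route 1[1]=route 2[1]; then Minsk at route 1[3]=route 2[2]; then Minsk at route 1[5]=route 2[5]; then Oslo at route 1[7]=route 2[6]; then Riga at route 1[8]=route 2[7] — 5 stops in the same relative order in both, and the DP table's final entry dp[8][10] is also 5, so no common subsequence is longer.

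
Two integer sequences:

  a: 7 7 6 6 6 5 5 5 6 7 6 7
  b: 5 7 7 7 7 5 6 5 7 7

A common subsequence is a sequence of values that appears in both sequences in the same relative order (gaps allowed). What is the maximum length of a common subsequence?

Let dp[i][j] be the LCS length of the first i values of a and the first j values of b. dp[i][j] = dp[i-1][j-1]+1 when the i-th and j-th values match, else max(dp[i-1][j], dp[i][j-1]).
    ·  5  7  7  7  7  5  6  5  7  7
 ·  0  0  0  0  0  0  0  0  0  0  0
 7  0  0  1  1  1  1  1  1  1  1  1
 7  0  0  1  2  2  2  2  2  2  2  2
 6  0  0  1  2  2  2  2  3  3  3  3
 6  0  0  1  2  2  2  2  3  3  3  3
 6  0  0  1  2  2  2  2  3  3  3  3
 5  0  1  1  2  2  2  3  3  4  4  4
 5  0  1  1  2  2  2  3  3  4  4  4
 5  0  1  1  2  2  2  3  3  4  4  4
 6  0  1  1  2  2  2  3  4  4  4  4
 7  0  1  2  2  3  3  3  4  4  5  5
 6  0  1  2  2  3  3  3  4  4  5  5
 7  0  1  2  3  3  4  4  4  4  5  6
dp[12][10] = 6. One LCS (by backtracking along matches): 7, 7, 6, 5, 7, 7.

6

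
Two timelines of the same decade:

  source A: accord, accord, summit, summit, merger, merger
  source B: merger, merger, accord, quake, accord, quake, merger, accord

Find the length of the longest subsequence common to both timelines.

3

Match accord [1,3]; then accord [2,5]; then merger [5,7] — 3 events in the same relative order in both, and the DP table's final entry dp[6][8] is also 3, so no common subsequence is longer.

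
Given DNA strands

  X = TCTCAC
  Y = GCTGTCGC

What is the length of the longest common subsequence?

4

Taking T (X #1, Y #3), then T (X #3, Y #5), then C (X #4, Y #6), then C (X #6, Y #8) gives a common subsequence of length 4. Since dp[6][8] = 4, nothing longer is possible.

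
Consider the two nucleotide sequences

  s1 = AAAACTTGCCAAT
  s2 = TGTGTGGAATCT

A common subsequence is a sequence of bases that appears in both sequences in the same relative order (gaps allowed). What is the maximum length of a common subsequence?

Match T (s1 #6, s2 #3), then T (s1 #7, s2 #5), then G (s1 #8, s2 #7), then A (s1 #11, s2 #8), then A (s1 #12, s2 #9), then T (s1 #13, s2 #12) — 6 bases in the same relative order in both. The LCS DP gives dp[13][12] = 6, so this is optimal.

6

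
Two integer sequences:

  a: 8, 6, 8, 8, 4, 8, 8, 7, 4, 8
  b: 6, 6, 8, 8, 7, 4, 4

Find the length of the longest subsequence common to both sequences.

5

Taking 6 (a #2, b #2), then 8 (a #3, b #3), then 8 (a #4, b #4), then 4 (a #5, b #6), then 4 (a #9, b #7) gives a common subsequence of length 5, and the DP table's final entry dp[10][7] is also 5, so no common subsequence is longer.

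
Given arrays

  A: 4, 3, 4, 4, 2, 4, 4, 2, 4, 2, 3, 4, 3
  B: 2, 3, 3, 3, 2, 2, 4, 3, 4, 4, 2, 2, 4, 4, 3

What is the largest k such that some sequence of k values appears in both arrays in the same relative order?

Match 4 at A[1]=B[7], then 3 at A[2]=B[8], then 4 at A[3]=B[9], then 4 at A[4]=B[10], then 2 at A[5]=B[11], then 2 at A[8]=B[12], then 4 at A[9]=B[13], then 4 at A[12]=B[14], then 3 at A[13]=B[15] — 9 values in the same relative order in both. dp[13][15] = 9 confirms this is the maximum.

9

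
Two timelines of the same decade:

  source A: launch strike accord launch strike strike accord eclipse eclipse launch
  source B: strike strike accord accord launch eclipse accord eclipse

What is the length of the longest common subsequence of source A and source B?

5

Pick strike [2,2] → accord [3,4] → launch [4,5] → accord [7,7] → eclipse [9,8]; all 5 events appear in both, in order. Since dp[10][8] = 5, nothing longer is possible.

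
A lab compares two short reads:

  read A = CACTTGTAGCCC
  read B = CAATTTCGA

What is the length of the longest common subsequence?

Let dp[i][j] be the LCS length of the first i bases of read A and the first j bases of read B. dp[i][j] = dp[i-1][j-1]+1 when the i-th and j-th bases match, else max(dp[i-1][j], dp[i][j-1]).
    ·  C  A  A  T  T  T  C  G  A
 ·  0  0  0  0  0  0  0  0  0  0
 C  0  1  1  1  1  1  1  1  1  1
 A  0  1  2  2  2  2  2  2  2  2
 C  0  1  2  2  2  2  2  3  3  3
 T  0  1  2  2  3  3  3  3  3  3
 T  0  1  2  2  3  4  4  4  4  4
 G  0  1  2  2  3  4  4  4  5  5
 T  0  1  2  2  3  4  5  5  5  5
 A  0  1  2  3  3  4  5  5  5  6
 G  0  1  2  3  3  4  5  5  6  6
 C  0  1  2  3  3  4  5  6  6  6
 C  0  1  2  3  3  4  5  6  6  6
 C  0  1  2  3  3  4  5  6  6  6
dp[12][9] = 6. One LCS (by backtracking along matches): CATTGA.

6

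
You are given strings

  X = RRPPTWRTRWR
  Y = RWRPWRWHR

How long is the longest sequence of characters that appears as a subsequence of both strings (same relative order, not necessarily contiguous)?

Let dp[i][j] be the LCS length of the first i characters of X and the first j characters of Y. dp[i][j] = dp[i-1][j-1]+1 when the i-th and j-th characters match, else max(dp[i-1][j], dp[i][j-1]).
    ·  R  W  R  P  W  R  W  H  R
 ·  0  0  0  0  0  0  0  0  0  0
 R  0  1  1  1  1  1  1  1  1  1
 R  0  1  1  2  2  2  2  2  2  2
 P  0  1  1  2  3  3  3  3  3  3
 P  0  1  1  2  3  3  3  3  3  3
 T  0  1  1  2  3  3  3  3  3  3
 W  0  1  2  2  3  4  4  4  4  4
 R  0  1  2  3  3  4  5  5  5  5
 T  0  1  2  3  3  4  5  5  5  5
 R  0  1  2  3  3  4  5  5  5  6
 W  0  1  2  3  3  4  5  6  6  6
 R  0  1  2  3  3  4  5  6  6  7
dp[11][9] = 7. One LCS (by backtracking along matches): RRPWRWR.

7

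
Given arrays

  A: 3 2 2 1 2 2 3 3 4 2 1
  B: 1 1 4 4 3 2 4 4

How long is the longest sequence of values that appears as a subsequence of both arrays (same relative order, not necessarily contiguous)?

One common subsequence of length 3: 3 at A[1]=B[5], then 2 at A[2]=B[6], then 4 at A[9]=B[8], and the DP table's final entry dp[11][8] is also 3, so no common subsequence is longer.

3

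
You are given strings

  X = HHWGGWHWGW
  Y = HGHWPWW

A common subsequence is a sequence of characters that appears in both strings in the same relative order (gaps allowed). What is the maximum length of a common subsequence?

5

Let dp[i][j] be the LCS length of the first i characters of X and the first j characters of Y. dp[i][j] = dp[i-1][j-1]+1 when the i-th and j-th characters match, else max(dp[i-1][j], dp[i][j-1]).
    ·  H  G  H  W  P  W  W
 ·  0  0  0  0  0  0  0  0
 H  0  1  1  1  1  1  1  1
 H  0  1  1  2  2  2  2  2
 W  0  1  1  2  3  3  3  3
 G  0  1  2  2  3  3  3  3
 G  0  1  2  2  3  3  3  3
 W  0  1  2  2  3  3  4  4
 H  0  1  2  3  3  3  4  4
 W  0  1  2  3  4  4  4  5
 G  0  1  2  3  4  4  4  5
 W  0  1  2  3  4  4  5  5
dp[10][7] = 5. One LCS (by backtracking along matches): HHWWW.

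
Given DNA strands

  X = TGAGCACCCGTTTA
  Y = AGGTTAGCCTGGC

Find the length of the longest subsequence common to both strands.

6

Pick T [1,5]; then A [3,6]; then G [4,7]; then C [5,8]; then C [7,9]; then C [9,13]; all 6 bases appear in both, in order, and the DP table's final entry dp[14][13] is also 6, so no common subsequence is longer.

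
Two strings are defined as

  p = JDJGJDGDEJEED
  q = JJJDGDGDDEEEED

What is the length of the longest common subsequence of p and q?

One common subsequence of length 10: J [1,3] → D [2,4] → G [4,5] → D [6,6] → G [7,7] → D [8,9] → E [9,11] → E [11,12] → E [12,13] → D [13,14]. Since dp[13][14] = 10, nothing longer is possible.

10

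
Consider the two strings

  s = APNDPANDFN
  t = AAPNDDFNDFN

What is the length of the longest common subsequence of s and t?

8

Pick A (s #1, t #2), P (s #2, t #3), N (s #3, t #4), D (s #4, t #6), N (s #7, t #8), D (s #8, t #9), F (s #9, t #10), N (s #10, t #11); all 8 characters appear in both, in order. The LCS DP gives dp[10][11] = 8, so this is optimal.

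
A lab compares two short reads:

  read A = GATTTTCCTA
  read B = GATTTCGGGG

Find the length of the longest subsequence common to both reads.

One common subsequence of length 6: G (read A #1, read B #1) → A (read A #2, read B #2) → T (read A #4, read B #3) → T (read A #5, read B #4) → T (read A #6, read B #5) → C (read A #7, read B #6). The LCS DP gives dp[10][10] = 6, so this is optimal.

6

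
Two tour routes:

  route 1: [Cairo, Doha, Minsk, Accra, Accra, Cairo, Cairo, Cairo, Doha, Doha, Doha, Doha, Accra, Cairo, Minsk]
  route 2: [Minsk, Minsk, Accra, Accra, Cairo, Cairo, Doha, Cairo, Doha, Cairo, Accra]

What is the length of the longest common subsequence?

8

Match Minsk (route 1 #3, route 2 #2); then Accra (route 1 #4, route 2 #3); then Accra (route 1 #5, route 2 #4); then Cairo (route 1 #6, route 2 #5); then Cairo (route 1 #7, route 2 #6); then Cairo (route 1 #8, route 2 #8); then Doha (route 1 #9, route 2 #9); then Accra (route 1 #13, route 2 #11) — 8 stops in the same relative order in both. Since dp[15][11] = 8, nothing longer is possible.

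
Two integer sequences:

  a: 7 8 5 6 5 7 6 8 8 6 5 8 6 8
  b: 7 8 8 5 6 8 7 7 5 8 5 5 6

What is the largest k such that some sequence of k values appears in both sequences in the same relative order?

Taking 7 (a #1, b #1), then 8 (a #2, b #3), then 5 (a #3, b #4), then 6 (a #4, b #5), then 5 (a #5, b #9), then 8 (a #8, b #10), then 5 (a #11, b #12), then 6 (a #13, b #13) gives a common subsequence of length 8. dp[14][13] = 8 confirms this is the maximum.

8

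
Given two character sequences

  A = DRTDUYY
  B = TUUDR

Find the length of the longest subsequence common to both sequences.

One common subsequence of length 2: D (A #1, B #4); then R (A #2, B #5). Since dp[7][5] = 2, nothing longer is possible.

2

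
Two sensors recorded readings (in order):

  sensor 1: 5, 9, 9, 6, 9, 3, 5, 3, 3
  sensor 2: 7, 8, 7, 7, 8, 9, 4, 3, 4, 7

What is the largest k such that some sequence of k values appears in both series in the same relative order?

Pick 9 [2,6], then 3 [6,8]; all 2 values appear in both, in order. dp[9][10] = 2 confirms this is the maximum.

2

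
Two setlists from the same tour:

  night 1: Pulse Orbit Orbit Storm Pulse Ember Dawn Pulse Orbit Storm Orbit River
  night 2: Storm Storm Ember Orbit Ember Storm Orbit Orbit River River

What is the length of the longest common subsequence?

6

Match Storm [4,2], then Ember [6,3], then Orbit [9,4], then Storm [10,6], then Orbit [11,8], then River [12,10] — 6 songs in the same relative order in both. Since dp[12][10] = 6, nothing longer is possible.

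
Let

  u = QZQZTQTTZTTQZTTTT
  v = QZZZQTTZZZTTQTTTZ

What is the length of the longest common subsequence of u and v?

13

One common subsequence of length 13: Q at u[1]=v[1], then Z at u[2]=v[3], then Z at u[4]=v[4], then Q at u[6]=v[5], then T at u[7]=v[6], then T at u[8]=v[7], then Z at u[9]=v[10], then T at u[10]=v[11], then T at u[11]=v[12], then Q at u[12]=v[13], then T at u[14]=v[14], then T at u[15]=v[15], then T at u[16]=v[16], and the DP table's final entry dp[17][17] is also 13, so no common subsequence is longer.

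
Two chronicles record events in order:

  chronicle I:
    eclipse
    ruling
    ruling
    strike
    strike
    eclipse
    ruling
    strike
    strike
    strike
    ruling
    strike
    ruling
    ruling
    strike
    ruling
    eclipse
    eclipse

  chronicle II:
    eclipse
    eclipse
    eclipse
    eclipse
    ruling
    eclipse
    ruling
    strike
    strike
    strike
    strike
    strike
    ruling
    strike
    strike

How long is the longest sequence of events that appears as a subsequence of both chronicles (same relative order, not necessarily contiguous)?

Pick eclipse (chronicle I #1, chronicle II #4); then ruling (chronicle I #2, chronicle II #5); then ruling (chronicle I #3, chronicle II #7); then strike (chronicle I #4, chronicle II #8); then strike (chronicle I #5, chronicle II #9); then strike (chronicle I #8, chronicle II #10); then strike (chronicle I #9, chronicle II #11); then strike (chronicle I #10, chronicle II #12); then ruling (chronicle I #11, chronicle II #13); then strike (chronicle I #12, chronicle II #14); then strike (chronicle I #15, chronicle II #15); all 11 events appear in both, in order. dp[18][15] = 11 confirms this is the maximum.

11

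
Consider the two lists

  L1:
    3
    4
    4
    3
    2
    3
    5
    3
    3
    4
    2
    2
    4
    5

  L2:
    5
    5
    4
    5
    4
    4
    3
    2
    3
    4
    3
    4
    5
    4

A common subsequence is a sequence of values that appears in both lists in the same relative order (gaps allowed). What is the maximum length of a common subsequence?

Taking 4 [2,5], 4 [3,6], 3 [4,7], 2 [5,8], 3 [6,9], 3 [9,11], 4 [10,12], 4 [13,14] gives a common subsequence of length 8. Since dp[14][14] = 8, nothing longer is possible.

8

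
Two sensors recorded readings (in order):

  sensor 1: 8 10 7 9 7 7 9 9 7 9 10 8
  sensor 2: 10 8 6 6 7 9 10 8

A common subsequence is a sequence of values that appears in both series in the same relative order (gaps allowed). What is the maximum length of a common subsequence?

5

Match 8 at sensor 1[1]=sensor 2[2], 7 at sensor 1[9]=sensor 2[5], 9 at sensor 1[10]=sensor 2[6], 10 at sensor 1[11]=sensor 2[7], 8 at sensor 1[12]=sensor 2[8] — 5 values in the same relative order in both. The LCS DP gives dp[12][8] = 5, so this is optimal.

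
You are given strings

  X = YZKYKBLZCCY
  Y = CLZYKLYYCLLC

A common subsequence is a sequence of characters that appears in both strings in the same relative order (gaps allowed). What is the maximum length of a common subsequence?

6

Pick Z [2,3], Y [4,4], K [5,5], L [7,6], C [9,9], C [10,12]; all 6 characters appear in both, in order. dp[11][12] = 6 confirms this is the maximum.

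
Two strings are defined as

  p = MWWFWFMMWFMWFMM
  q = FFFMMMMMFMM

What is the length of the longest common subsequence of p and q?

8

One common subsequence of length 8: F (p #4, q #2), F (p #6, q #3), M (p #7, q #6), M (p #8, q #7), M (p #11, q #8), F (p #13, q #9), M (p #14, q #10), M (p #15, q #11). dp[15][11] = 8 confirms this is the maximum.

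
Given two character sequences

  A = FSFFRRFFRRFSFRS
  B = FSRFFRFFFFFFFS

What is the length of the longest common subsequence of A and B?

10

Match F (A #1, B #1), then S (A #2, B #2), then F (A #3, B #4), then F (A #4, B #5), then R (A #5, B #6), then F (A #7, B #10), then F (A #8, B #11), then F (A #11, B #12), then F (A #13, B #13), then S (A #15, B #14) — 10 characters in the same relative order in both. The LCS DP gives dp[15][14] = 10, so this is optimal.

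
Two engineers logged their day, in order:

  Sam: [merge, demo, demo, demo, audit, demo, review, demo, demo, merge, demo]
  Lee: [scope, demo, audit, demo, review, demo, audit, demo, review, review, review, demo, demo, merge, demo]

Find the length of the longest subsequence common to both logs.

10

Pick demo (Sam #2, Lee #2), demo (Sam #3, Lee #4), demo (Sam #4, Lee #6), audit (Sam #5, Lee #7), demo (Sam #6, Lee #8), review (Sam #7, Lee #11), demo (Sam #8, Lee #12), demo (Sam #9, Lee #13), merge (Sam #10, Lee #14), demo (Sam #11, Lee #15); all 10 tasks appear in both, in order. The LCS DP gives dp[11][15] = 10, so this is optimal.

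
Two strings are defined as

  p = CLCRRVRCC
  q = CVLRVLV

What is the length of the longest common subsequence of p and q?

Let dp[i][j] be the LCS length of the first i characters of p and the first j characters of q. dp[i][j] = dp[i-1][j-1]+1 when the i-th and j-th characters match, else max(dp[i-1][j], dp[i][j-1]).
    ·  C  V  L  R  V  L  V
 ·  0  0  0  0  0  0  0  0
 C  0  1  1  1  1  1  1  1
 L  0  1  1  2  2  2  2  2
 C  0  1  1  2  2  2  2  2
 R  0  1  1  2  3  3  3  3
 R  0  1  1  2  3  3  3  3
 V  0  1  2  2  3  4  4  4
 R  0  1  2  2  3  4  4  4
 C  0  1  2  2  3  4  4  4
 C  0  1  2  2  3  4  4  4
dp[9][7] = 4. One LCS (by backtracking along matches): CLRV.

4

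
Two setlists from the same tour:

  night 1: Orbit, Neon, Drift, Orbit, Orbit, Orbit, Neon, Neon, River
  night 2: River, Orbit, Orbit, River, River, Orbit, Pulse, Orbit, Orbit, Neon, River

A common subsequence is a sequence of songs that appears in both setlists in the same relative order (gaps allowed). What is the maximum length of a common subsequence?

Match Orbit [1,3] → Orbit [4,6] → Orbit [5,8] → Orbit [6,9] → Neon [8,10] → River [9,11] — 6 songs in the same relative order in both. The LCS DP gives dp[9][11] = 6, so this is optimal.

6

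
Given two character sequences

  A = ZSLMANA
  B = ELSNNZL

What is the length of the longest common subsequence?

Taking Z [1,6] → L [3,7] gives a common subsequence of length 2. Since dp[7][7] = 2, nothing longer is possible.

2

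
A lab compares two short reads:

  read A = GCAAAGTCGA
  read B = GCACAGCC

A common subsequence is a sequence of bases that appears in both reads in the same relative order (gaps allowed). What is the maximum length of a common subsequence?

Taking G [1,1] → C [2,2] → A [3,3] → A [5,5] → G [6,6] → C [8,8] gives a common subsequence of length 6. Since dp[10][8] = 6, nothing longer is possible.

6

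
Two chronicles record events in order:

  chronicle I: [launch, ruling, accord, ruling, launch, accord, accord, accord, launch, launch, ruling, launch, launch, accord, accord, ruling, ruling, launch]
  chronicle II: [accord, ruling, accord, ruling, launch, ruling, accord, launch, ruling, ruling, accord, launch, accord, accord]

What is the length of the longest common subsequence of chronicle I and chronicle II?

Taking ruling at chronicle I[2]=chronicle II[2] → accord at chronicle I[3]=chronicle II[3] → ruling at chronicle I[4]=chronicle II[4] → launch at chronicle I[5]=chronicle II[5] → accord at chronicle I[8]=chronicle II[7] → launch at chronicle I[9]=chronicle II[8] → ruling at chronicle I[11]=chronicle II[10] → launch at chronicle I[13]=chronicle II[12] → accord at chronicle I[14]=chronicle II[13] → accord at chronicle I[15]=chronicle II[14] gives a common subsequence of length 10. dp[18][14] = 10 confirms this is the maximum.

10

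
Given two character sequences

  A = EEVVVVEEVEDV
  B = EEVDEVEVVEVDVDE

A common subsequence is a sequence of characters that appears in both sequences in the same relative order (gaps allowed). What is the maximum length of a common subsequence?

Pick E [1,1], E [2,2], V [3,3], V [4,6], V [5,8], V [6,9], E [8,10], V [9,11], D [11,12], V [12,13]; all 10 characters appear in both, in order. dp[12][15] = 10 confirms this is the maximum.

10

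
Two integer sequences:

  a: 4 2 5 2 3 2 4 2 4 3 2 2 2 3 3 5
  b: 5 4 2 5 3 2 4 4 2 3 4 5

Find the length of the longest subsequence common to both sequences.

10

Pick 4 (a #1, b #2) → 2 (a #2, b #3) → 5 (a #3, b #4) → 3 (a #5, b #5) → 2 (a #6, b #6) → 4 (a #7, b #7) → 4 (a #9, b #8) → 2 (a #13, b #9) → 3 (a #14, b #10) → 5 (a #16, b #12); all 10 values appear in both, in order. The LCS DP gives dp[16][12] = 10, so this is optimal.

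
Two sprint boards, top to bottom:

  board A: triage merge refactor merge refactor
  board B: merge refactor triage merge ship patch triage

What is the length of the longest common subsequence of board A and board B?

3

Taking merge [2,1] → refactor [3,2] → merge [4,4] gives a common subsequence of length 3. dp[5][7] = 3 confirms this is the maximum.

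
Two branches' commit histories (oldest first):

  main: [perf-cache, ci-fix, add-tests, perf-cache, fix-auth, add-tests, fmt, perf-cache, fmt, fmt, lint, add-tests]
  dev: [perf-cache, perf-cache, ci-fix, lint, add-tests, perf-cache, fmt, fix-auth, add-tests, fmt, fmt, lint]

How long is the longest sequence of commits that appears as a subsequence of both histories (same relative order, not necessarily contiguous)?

One common subsequence of length 9: perf-cache [1,2], then ci-fix [2,3], then add-tests [3,5], then perf-cache [4,6], then fix-auth [5,8], then add-tests [6,9], then fmt [9,10], then fmt [10,11], then lint [11,12]. Since dp[12][12] = 9, nothing longer is possible.

9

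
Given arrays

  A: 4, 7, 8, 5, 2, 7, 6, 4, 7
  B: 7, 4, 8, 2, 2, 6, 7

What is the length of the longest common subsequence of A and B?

5

Match 4 [1,2] → 8 [3,3] → 2 [5,5] → 6 [7,6] → 7 [9,7] — 5 values in the same relative order in both. The LCS DP gives dp[9][7] = 5, so this is optimal.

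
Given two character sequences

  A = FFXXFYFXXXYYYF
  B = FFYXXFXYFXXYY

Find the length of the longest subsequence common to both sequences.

Match F [1,1]; then F [2,2]; then X [3,4]; then X [4,5]; then F [5,6]; then Y [6,8]; then F [7,9]; then X [9,10]; then X [10,11]; then Y [12,12]; then Y [13,13] — 11 characters in the same relative order in both. Since dp[14][13] = 11, nothing longer is possible.

11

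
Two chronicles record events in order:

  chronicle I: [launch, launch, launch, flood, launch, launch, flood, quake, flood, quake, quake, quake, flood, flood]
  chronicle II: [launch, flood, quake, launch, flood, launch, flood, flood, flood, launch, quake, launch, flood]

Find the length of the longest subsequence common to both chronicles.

One common subsequence of length 8: launch at chronicle I[1]=chronicle II[1] → launch at chronicle I[2]=chronicle II[4] → launch at chronicle I[3]=chronicle II[6] → flood at chronicle I[4]=chronicle II[7] → flood at chronicle I[7]=chronicle II[8] → flood at chronicle I[9]=chronicle II[9] → quake at chronicle I[10]=chronicle II[11] → flood at chronicle I[14]=chronicle II[13], and the DP table's final entry dp[14][13] is also 8, so no common subsequence is longer.

8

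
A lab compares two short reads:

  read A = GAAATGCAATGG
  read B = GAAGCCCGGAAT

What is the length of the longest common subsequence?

8

Match G at read A[1]=read B[1], A at read A[3]=read B[2], A at read A[4]=read B[3], G at read A[6]=read B[4], C at read A[7]=read B[7], A at read A[8]=read B[10], A at read A[9]=read B[11], T at read A[10]=read B[12] — 8 bases in the same relative order in both. The LCS DP gives dp[12][12] = 8, so this is optimal.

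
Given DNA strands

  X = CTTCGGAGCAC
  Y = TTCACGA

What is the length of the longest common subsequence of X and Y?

6

Match T (X #2, Y #1), then T (X #3, Y #2), then C (X #4, Y #3), then A (X #7, Y #4), then G (X #8, Y #6), then A (X #10, Y #7) — 6 bases in the same relative order in both, and the DP table's final entry dp[11][7] is also 6, so no common subsequence is longer.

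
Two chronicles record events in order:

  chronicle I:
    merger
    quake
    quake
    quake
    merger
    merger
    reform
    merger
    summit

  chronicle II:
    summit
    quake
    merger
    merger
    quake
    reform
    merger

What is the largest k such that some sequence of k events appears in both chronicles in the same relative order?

5

One common subsequence of length 5: quake [4,2], then merger [5,3], then merger [6,4], then reform [7,6], then merger [8,7], and the DP table's final entry dp[9][7] is also 5, so no common subsequence is longer.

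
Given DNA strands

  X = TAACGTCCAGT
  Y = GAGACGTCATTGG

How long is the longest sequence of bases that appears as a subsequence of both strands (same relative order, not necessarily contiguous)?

8

One common subsequence of length 8: A (X #2, Y #2), A (X #3, Y #4), C (X #4, Y #5), G (X #5, Y #6), T (X #6, Y #7), C (X #8, Y #8), A (X #9, Y #9), G (X #10, Y #13). The LCS DP gives dp[11][13] = 8, so this is optimal.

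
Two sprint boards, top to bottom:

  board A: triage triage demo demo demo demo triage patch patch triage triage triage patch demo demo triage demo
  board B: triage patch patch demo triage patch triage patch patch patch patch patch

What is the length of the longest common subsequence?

6

One common subsequence of length 6: triage [1,1], then triage [2,5], then triage [7,7], then patch [8,10], then patch [9,11], then patch [13,12]. dp[17][12] = 6 confirms this is the maximum.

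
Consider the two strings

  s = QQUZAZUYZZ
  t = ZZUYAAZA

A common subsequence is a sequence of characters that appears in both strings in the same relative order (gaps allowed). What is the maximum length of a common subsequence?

5

Let dp[i][j] be the LCS length of the first i characters of s and the first j characters of t. dp[i][j] = dp[i-1][j-1]+1 when the i-th and j-th characters match, else max(dp[i-1][j], dp[i][j-1]).
    ·  Z  Z  U  Y  A  A  Z  A
 ·  0  0  0  0  0  0  0  0  0
 Q  0  0  0  0  0  0  0  0  0
 Q  0  0  0  0  0  0  0  0  0
 U  0  0  0  1  1  1  1  1  1
 Z  0  1  1  1  1  1  1  2  2
 A  0  1  1  1  1  2  2  2  3
 Z  0  1  2  2  2  2  2  3  3
 U  0  1  2  3  3  3  3  3  3
 Y  0  1  2  3  4  4  4  4  4
 Z  0  1  2  3  4  4  4  5  5
 Z  0  1  2  3  4  4  4  5  5
dp[10][8] = 5. One LCS (by backtracking along matches): ZZUYZ.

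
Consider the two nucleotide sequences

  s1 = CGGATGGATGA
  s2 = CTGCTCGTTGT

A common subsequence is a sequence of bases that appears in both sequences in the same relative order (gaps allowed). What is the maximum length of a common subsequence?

6

Match C at s1[1]=s2[1], G at s1[2]=s2[3], G at s1[3]=s2[7], T at s1[5]=s2[9], G at s1[7]=s2[10], T at s1[9]=s2[11] — 6 bases in the same relative order in both. dp[11][11] = 6 confirms this is the maximum.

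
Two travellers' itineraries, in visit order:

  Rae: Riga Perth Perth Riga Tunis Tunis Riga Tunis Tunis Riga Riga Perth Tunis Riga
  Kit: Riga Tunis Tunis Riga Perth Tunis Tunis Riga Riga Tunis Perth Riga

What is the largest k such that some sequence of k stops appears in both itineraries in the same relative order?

Match Riga (Rae #4, Kit #1), then Tunis (Rae #5, Kit #2), then Tunis (Rae #6, Kit #3), then Riga (Rae #7, Kit #4), then Tunis (Rae #8, Kit #6), then Tunis (Rae #9, Kit #7), then Riga (Rae #10, Kit #8), then Riga (Rae #11, Kit #9), then Perth (Rae #12, Kit #11), then Riga (Rae #14, Kit #12) — 10 stops in the same relative order in both. dp[14][12] = 10 confirms this is the maximum.

10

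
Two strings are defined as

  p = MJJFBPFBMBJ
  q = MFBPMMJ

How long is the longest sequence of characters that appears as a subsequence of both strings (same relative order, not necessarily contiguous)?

6

Pick M at p[1]=q[1], then F at p[4]=q[2], then B at p[5]=q[3], then P at p[6]=q[4], then M at p[9]=q[6], then J at p[11]=q[7]; all 6 characters appear in both, in order. dp[11][7] = 6 confirms this is the maximum.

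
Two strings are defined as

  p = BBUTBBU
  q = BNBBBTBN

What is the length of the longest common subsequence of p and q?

4

Let dp[i][j] be the LCS length of the first i characters of p and the first j characters of q. dp[i][j] = dp[i-1][j-1]+1 when the i-th and j-th characters match, else max(dp[i-1][j], dp[i][j-1]).
    ·  B  N  B  B  B  T  B  N
 ·  0  0  0  0  0  0  0  0  0
 B  0  1  1  1  1  1  1  1  1
 B  0  1  1  2  2  2  2  2  2
 U  0  1  1  2  2  2  2  2  2
 T  0  1  1  2  2  2  3  3  3
 B  0  1  1  2  3  3  3  4  4
 B  0  1  1  2  3  4  4  4  4
 U  0  1  1  2  3  4  4  4  4
dp[7][8] = 4. One LCS (by backtracking along matches): BBTB.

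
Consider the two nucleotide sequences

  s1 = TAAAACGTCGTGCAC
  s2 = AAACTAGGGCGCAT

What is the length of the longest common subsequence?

Pick A [2,1] → A [3,2] → A [4,3] → A [5,6] → G [7,9] → C [9,10] → G [12,11] → C [13,12] → A [14,13]; all 9 bases appear in both, in order. dp[15][14] = 9 confirms this is the maximum.

9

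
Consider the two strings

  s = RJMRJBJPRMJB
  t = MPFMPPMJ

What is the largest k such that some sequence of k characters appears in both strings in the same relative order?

4

Let dp[i][j] be the LCS length of the first i characters of s and the first j characters of t. dp[i][j] = dp[i-1][j-1]+1 when the i-th and j-th characters match, else max(dp[i-1][j], dp[i][j-1]).
    ·  M  P  F  M  P  P  M  J
 ·  0  0  0  0  0  0  0  0  0
 R  0  0  0  0  0  0  0  0  0
 J  0  0  0  0  0  0  0  0  1
 M  0  1  1  1  1  1  1  1  1
 R  0  1  1  1  1  1  1  1  1
 J  0  1  1  1  1  1  1  1  2
 B  0  1  1  1  1  1  1  1  2
 J  0  1  1  1  1  1  1  1  2
 P  0  1  2  2  2  2  2  2  2
 R  0  1  2  2  2  2  2  2  2
 M  0  1  2  2  3  3  3  3  3
 J  0  1  2  2  3  3  3  3  4
 B  0  1  2  2  3  3  3  3  4
dp[12][8] = 4. One LCS (by backtracking along matches): MPMJ.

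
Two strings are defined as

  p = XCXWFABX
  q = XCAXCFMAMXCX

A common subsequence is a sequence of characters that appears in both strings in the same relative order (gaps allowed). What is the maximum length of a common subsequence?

6

Let dp[i][j] be the LCS length of the first i characters of p and the first j characters of q. dp[i][j] = dp[i-1][j-1]+1 when the i-th and j-th characters match, else max(dp[i-1][j], dp[i][j-1]).
    ·  X  C  A  X  C  F  M  A  M  X  C  X
 ·  0  0  0  0  0  0  0  0  0  0  0  0  0
 X  0  1  1  1  1  1  1  1  1  1  1  1  1
 C  0  1  2  2  2  2  2  2  2  2  2  2  2
 X  0  1  2  2  3  3  3  3  3  3  3  3  3
 W  0  1  2  2  3  3  3  3  3  3  3  3  3
 F  0  1  2  2  3  3  4  4  4  4  4  4  4
 A  0  1  2  3  3  3  4  4  5  5  5  5  5
 B  0  1  2  3  3  3  4  4  5  5  5  5  5
 X  0  1  2  3  4  4  4  4  5  5  6  6  6
dp[8][12] = 6. One LCS (by backtracking along matches): XCXFAX.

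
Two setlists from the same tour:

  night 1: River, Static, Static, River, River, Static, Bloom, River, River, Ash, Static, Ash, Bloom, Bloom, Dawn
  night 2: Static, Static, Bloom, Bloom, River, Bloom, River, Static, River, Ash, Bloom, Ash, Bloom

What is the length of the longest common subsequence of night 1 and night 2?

Pick Static (night 1 #2, night 2 #1); then Static (night 1 #3, night 2 #2); then River (night 1 #4, night 2 #5); then River (night 1 #5, night 2 #7); then Static (night 1 #6, night 2 #8); then River (night 1 #9, night 2 #9); then Ash (night 1 #10, night 2 #10); then Ash (night 1 #12, night 2 #12); then Bloom (night 1 #14, night 2 #13); all 9 songs appear in both, in order, and the DP table's final entry dp[15][13] is also 9, so no common subsequence is longer.

9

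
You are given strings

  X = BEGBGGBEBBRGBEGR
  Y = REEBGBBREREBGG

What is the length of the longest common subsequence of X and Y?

Pick B at X[1]=Y[4] → G at X[3]=Y[5] → B at X[4]=Y[6] → B at X[7]=Y[7] → E at X[8]=Y[11] → B at X[10]=Y[12] → G at X[12]=Y[13] → G at X[15]=Y[14]; all 8 characters appear in both, in order. The LCS DP gives dp[16][14] = 8, so this is optimal.

8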